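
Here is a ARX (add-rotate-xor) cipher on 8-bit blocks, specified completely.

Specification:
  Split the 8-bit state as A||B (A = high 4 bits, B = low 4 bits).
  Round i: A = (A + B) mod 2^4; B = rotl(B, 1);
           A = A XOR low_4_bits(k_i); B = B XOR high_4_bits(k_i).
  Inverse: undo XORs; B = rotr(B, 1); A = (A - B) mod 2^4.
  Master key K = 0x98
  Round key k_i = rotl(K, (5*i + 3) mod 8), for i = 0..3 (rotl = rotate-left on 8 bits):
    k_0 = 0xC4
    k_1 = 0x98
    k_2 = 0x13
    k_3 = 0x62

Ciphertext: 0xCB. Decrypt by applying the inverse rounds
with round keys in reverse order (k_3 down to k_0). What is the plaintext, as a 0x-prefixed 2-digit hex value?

0xEF

s_0 = ciphertext = 0xCB
s_1 = InvRound(s_0, k_3) = 0x0E
s_2 = InvRound(s_1, k_2) = 0x4F
s_3 = InvRound(s_2, k_1) = 0x93
s_4 = InvRound(s_3, k_0) = 0xEF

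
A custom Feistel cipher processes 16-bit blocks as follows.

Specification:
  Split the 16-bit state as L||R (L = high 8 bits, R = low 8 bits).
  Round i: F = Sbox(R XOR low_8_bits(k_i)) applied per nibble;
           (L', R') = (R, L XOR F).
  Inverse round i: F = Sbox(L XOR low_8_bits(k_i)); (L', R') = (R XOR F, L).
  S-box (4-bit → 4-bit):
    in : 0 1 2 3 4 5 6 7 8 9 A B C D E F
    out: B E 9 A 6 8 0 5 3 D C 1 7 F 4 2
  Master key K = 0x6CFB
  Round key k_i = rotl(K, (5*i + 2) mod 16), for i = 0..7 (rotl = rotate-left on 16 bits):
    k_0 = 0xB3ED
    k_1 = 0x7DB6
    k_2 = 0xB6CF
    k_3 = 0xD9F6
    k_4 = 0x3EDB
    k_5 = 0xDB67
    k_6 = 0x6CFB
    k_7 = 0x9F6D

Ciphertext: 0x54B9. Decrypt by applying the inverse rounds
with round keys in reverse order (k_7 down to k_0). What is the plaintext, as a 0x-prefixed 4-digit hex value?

0x35A5

s_0 = ciphertext = 0x54B9
s_1 = InvRound(s_0, k_7) = 0x1454
s_2 = InvRound(s_1, k_6) = 0x1614
s_3 = InvRound(s_2, k_5) = 0x4A16
s_4 = InvRound(s_3, k_4) = 0xC84A
s_5 = InvRound(s_4, k_3) = 0xEEC8
s_6 = InvRound(s_5, k_2) = 0x56EE
s_7 = InvRound(s_6, k_1) = 0xA556
s_8 = InvRound(s_7, k_0) = 0x35A5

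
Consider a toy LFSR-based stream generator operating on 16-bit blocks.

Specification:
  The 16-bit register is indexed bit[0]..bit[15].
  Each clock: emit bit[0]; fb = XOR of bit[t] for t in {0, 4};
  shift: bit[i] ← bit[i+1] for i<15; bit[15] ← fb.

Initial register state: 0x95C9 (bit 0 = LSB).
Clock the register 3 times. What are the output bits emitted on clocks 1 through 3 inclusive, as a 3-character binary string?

reg_0 = 0x95C9
clock 1: out=1, reg = 0xCAE4
clock 2: out=0, reg = 0x6572
clock 3: out=0, reg = 0xB2B9

100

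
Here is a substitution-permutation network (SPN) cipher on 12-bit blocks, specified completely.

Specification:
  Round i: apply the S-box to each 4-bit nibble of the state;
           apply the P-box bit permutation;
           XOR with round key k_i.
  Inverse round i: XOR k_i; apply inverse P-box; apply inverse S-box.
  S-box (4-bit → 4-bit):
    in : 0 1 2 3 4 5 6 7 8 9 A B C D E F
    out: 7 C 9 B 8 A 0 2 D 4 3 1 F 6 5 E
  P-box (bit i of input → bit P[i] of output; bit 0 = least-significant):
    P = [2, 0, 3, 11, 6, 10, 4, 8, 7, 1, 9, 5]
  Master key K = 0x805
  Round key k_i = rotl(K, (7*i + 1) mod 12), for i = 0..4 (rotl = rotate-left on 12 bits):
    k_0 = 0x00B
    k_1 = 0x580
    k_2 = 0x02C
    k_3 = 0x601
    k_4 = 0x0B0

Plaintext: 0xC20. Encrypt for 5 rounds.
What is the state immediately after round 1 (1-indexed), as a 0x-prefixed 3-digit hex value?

0x3E4

s_0 = plaintext = 0xC20
s_1 = Round(s_0, k_0) = 0x3E4
s_2 = Round(s_1, k_1) = 0xD72
s_3 = Round(s_2, k_2) = 0xE2A
s_4 = Round(s_3, k_3) = 0x5C4
s_5 = Round(s_4, k_4) = 0xDC2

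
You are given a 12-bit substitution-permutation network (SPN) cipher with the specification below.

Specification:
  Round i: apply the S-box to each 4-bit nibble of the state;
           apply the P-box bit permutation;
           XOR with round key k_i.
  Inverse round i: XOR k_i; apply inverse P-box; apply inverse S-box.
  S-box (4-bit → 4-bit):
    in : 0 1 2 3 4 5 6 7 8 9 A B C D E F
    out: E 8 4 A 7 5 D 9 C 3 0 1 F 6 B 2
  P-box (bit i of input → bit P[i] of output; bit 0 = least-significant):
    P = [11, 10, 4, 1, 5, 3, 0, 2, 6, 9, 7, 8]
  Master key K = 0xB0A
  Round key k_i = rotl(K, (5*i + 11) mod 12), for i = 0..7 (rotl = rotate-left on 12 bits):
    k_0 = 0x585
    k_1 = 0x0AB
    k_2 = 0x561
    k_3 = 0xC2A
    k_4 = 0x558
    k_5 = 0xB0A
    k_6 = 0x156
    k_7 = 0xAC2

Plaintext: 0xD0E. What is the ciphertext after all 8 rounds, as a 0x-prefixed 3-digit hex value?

0x6CF

s_0 = plaintext = 0xD0E
s_1 = Round(s_0, k_0) = 0xB0A
s_2 = Round(s_1, k_1) = 0x0E6
s_3 = Round(s_2, k_2) = 0xEDF
s_4 = Round(s_3, k_3) = 0xB63
s_5 = Round(s_4, k_4) = 0x13F
s_6 = Round(s_5, k_5) = 0xE06
s_7 = Round(s_6, k_6) = 0xA09
s_8 = Round(s_7, k_7) = 0x6CF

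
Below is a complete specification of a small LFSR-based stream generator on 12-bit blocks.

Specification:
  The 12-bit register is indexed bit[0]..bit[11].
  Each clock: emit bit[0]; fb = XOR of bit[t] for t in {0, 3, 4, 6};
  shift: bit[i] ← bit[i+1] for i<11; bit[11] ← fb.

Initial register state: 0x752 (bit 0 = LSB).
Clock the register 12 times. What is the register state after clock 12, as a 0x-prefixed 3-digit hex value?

reg_0 = 0x752
clock 1: out=0, reg = 0x3A9
clock 2: out=1, reg = 0x1D4
clock 3: out=0, reg = 0x0EA
clock 4: out=0, reg = 0x075
clock 5: out=1, reg = 0x83A
clock 6: out=0, reg = 0x41D
clock 7: out=1, reg = 0xA0E
clock 8: out=0, reg = 0xD07
clock 9: out=1, reg = 0xE83
clock 10: out=1, reg = 0xF41
clock 11: out=1, reg = 0x7A0
clock 12: out=0, reg = 0x3D0

0x3D0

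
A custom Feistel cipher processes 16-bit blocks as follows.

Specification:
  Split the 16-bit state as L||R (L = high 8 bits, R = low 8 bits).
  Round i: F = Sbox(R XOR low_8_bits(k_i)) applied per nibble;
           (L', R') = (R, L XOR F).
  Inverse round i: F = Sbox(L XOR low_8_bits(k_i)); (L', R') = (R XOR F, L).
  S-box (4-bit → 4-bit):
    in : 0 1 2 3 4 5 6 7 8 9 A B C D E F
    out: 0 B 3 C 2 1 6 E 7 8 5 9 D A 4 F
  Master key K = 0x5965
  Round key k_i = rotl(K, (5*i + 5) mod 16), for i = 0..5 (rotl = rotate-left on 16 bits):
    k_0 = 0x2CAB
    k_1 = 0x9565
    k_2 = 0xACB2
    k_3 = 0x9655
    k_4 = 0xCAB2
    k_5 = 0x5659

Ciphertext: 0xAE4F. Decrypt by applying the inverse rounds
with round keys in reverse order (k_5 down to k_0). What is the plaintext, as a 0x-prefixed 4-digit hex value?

0x6C85

s_0 = ciphertext = 0xAE4F
s_1 = InvRound(s_0, k_5) = 0xB1AE
s_2 = InvRound(s_1, k_4) = 0xA2B1
s_3 = InvRound(s_2, k_3) = 0x4FA2
s_4 = InvRound(s_3, k_2) = 0x584F
s_5 = InvRound(s_4, k_1) = 0x8558
s_6 = InvRound(s_5, k_0) = 0x6C85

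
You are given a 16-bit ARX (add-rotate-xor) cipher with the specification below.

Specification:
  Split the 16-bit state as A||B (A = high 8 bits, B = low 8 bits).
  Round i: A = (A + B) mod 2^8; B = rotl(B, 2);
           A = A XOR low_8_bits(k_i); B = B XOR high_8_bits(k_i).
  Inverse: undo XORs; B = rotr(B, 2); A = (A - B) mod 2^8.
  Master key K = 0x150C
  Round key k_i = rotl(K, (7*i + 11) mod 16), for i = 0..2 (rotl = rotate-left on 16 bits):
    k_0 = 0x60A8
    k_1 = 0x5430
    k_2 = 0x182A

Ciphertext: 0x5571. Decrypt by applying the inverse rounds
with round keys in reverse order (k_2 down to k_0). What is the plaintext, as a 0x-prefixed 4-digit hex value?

0x42F8

s_0 = ciphertext = 0x5571
s_1 = InvRound(s_0, k_2) = 0x255A
s_2 = InvRound(s_1, k_1) = 0x9283
s_3 = InvRound(s_2, k_0) = 0x42F8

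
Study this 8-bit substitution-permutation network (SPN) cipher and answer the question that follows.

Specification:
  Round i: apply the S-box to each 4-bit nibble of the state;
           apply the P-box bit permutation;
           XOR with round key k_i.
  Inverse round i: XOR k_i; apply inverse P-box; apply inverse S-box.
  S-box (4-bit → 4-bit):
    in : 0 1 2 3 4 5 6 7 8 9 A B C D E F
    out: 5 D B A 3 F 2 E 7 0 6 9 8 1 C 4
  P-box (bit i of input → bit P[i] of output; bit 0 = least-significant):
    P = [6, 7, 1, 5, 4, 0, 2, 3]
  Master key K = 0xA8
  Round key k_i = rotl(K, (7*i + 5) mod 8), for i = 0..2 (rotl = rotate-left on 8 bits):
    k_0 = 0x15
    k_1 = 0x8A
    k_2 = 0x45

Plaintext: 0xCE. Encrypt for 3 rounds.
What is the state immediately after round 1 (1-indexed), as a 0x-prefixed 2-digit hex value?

0x3F

s_0 = plaintext = 0xCE
s_1 = Round(s_0, k_0) = 0x3F
s_2 = Round(s_1, k_1) = 0x81
s_3 = Round(s_2, k_2) = 0x32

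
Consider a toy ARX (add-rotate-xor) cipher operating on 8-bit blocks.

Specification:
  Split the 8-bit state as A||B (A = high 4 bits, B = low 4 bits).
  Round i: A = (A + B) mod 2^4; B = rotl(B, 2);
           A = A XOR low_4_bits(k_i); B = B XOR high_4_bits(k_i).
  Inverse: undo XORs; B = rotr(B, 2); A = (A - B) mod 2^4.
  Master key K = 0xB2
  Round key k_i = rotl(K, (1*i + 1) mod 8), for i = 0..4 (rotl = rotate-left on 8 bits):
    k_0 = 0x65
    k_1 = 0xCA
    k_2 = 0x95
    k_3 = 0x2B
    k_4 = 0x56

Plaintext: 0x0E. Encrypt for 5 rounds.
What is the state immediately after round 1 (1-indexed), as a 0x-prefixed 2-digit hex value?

0xBD

s_0 = plaintext = 0x0E
s_1 = Round(s_0, k_0) = 0xBD
s_2 = Round(s_1, k_1) = 0x2B
s_3 = Round(s_2, k_2) = 0x87
s_4 = Round(s_3, k_3) = 0x4F
s_5 = Round(s_4, k_4) = 0x5A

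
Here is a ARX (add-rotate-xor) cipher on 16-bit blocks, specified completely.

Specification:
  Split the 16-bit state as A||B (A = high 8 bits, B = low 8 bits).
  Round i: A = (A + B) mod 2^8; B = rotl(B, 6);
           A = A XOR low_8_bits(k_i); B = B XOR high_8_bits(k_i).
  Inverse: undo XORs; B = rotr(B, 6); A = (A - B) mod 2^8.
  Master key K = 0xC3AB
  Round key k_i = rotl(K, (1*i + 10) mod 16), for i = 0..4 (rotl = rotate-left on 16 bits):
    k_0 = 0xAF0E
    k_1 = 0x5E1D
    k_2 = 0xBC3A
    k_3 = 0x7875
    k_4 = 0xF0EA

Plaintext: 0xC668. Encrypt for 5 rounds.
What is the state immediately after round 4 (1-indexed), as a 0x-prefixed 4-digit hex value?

s_0 = plaintext = 0xC668
s_1 = Round(s_0, k_0) = 0x20B5
s_2 = Round(s_1, k_1) = 0xC833
s_3 = Round(s_2, k_2) = 0xC170
s_4 = Round(s_3, k_3) = 0x4464
s_5 = Round(s_4, k_4) = 0x42E9

0x4464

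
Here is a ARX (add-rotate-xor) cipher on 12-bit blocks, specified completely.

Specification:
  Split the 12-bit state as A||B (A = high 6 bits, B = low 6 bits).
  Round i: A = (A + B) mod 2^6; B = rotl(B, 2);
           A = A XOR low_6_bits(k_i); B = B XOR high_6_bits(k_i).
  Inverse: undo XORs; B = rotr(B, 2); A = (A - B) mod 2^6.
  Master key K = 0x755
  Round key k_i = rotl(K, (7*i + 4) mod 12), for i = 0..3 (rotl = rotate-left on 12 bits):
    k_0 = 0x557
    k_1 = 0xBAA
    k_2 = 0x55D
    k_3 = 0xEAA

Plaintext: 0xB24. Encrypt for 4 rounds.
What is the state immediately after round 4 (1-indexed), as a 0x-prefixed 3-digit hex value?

0x0C3

s_0 = plaintext = 0xB24
s_1 = Round(s_0, k_0) = 0x1C7
s_2 = Round(s_1, k_1) = 0x932
s_3 = Round(s_2, k_2) = 0x2DE
s_4 = Round(s_3, k_3) = 0x0C3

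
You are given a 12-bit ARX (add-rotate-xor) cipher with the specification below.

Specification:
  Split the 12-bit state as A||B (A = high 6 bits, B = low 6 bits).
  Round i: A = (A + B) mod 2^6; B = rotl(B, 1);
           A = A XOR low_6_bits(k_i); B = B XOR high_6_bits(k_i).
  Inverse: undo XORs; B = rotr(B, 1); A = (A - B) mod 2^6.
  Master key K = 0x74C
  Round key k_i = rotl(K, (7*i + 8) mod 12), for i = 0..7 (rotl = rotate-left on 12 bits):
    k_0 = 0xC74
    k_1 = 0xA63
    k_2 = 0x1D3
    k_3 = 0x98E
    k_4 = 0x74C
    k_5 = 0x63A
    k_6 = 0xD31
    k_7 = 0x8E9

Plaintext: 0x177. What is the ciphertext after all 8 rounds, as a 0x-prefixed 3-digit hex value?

0x01F

s_0 = plaintext = 0x177
s_1 = Round(s_0, k_0) = 0x21E
s_2 = Round(s_1, k_1) = 0x155
s_3 = Round(s_2, k_2) = 0x26D
s_4 = Round(s_3, k_3) = 0xE3D
s_5 = Round(s_4, k_4) = 0xE66
s_6 = Round(s_5, k_5) = 0x955
s_7 = Round(s_6, k_6) = 0x2DE
s_8 = Round(s_7, k_7) = 0x01F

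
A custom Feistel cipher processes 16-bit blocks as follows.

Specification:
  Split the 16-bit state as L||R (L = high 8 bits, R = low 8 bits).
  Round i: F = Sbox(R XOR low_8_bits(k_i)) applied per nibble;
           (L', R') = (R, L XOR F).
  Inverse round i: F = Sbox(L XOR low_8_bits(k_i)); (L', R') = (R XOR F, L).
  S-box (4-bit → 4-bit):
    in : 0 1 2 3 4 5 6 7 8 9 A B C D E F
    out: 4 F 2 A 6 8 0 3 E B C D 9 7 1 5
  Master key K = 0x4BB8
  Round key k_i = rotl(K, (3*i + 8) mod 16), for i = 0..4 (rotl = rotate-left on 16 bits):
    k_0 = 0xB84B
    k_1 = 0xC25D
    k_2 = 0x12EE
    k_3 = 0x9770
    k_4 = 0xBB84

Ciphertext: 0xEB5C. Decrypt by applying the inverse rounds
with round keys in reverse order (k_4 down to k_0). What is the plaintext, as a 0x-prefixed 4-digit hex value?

0xB2E8

s_0 = ciphertext = 0xEB5C
s_1 = InvRound(s_0, k_4) = 0x59EB
s_2 = InvRound(s_1, k_3) = 0xC059
s_3 = InvRound(s_2, k_2) = 0x78C0
s_4 = InvRound(s_3, k_1) = 0xE878
s_5 = InvRound(s_4, k_0) = 0xB2E8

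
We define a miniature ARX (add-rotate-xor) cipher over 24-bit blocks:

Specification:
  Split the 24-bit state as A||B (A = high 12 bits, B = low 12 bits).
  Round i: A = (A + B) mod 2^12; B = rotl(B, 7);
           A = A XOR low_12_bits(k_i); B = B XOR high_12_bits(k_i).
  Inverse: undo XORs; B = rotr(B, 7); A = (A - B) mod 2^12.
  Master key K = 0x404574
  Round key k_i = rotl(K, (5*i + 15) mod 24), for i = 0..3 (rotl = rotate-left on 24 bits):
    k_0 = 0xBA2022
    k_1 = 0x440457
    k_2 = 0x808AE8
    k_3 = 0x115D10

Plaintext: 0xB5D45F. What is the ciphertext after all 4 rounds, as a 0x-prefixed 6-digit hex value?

s_0 = plaintext = 0xB5D45F
s_1 = Round(s_0, k_0) = 0xF9E400
s_2 = Round(s_1, k_1) = 0x7C9460
s_3 = Round(s_2, k_2) = 0x6C182B
s_4 = Round(s_3, k_3) = 0x3FC4D4

0x3FC4D4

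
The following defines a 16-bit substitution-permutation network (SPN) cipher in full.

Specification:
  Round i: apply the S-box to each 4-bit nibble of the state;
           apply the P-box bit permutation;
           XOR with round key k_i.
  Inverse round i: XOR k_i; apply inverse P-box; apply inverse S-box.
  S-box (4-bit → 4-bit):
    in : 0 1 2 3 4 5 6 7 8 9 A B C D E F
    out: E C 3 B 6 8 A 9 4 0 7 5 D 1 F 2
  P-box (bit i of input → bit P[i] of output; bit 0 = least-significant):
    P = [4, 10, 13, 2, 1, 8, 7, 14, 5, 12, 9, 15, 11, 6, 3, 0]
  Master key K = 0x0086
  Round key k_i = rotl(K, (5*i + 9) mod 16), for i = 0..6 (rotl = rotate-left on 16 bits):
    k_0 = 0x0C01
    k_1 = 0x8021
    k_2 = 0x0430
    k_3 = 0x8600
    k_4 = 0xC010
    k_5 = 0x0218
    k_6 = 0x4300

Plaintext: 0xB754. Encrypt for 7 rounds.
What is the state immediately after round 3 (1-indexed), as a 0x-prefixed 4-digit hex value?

0x6309

s_0 = plaintext = 0xB754
s_1 = Round(s_0, k_0) = 0xE029
s_2 = Round(s_1, k_1) = 0x1B6A
s_3 = Round(s_2, k_2) = 0x6309
s_4 = Round(s_3, k_3) = 0x57E1
s_5 = Round(s_4, k_4) = 0x21B7
s_6 = Round(s_5, k_5) = 0x88CE
s_7 = Round(s_6, k_6) = 0x259E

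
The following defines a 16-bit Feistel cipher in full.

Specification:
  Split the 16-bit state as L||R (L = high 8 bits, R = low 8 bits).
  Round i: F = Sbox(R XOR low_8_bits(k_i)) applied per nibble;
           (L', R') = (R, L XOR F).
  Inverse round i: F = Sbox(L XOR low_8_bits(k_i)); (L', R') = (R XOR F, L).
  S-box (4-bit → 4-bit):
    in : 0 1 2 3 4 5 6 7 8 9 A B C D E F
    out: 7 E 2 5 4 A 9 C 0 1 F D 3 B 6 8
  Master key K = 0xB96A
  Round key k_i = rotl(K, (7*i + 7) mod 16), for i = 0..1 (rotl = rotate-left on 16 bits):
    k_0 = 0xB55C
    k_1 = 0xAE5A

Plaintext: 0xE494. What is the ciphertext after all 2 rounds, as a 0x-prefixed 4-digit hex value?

s_0 = plaintext = 0xE494
s_1 = Round(s_0, k_0) = 0x94D4
s_2 = Round(s_1, k_1) = 0xD492

0xD492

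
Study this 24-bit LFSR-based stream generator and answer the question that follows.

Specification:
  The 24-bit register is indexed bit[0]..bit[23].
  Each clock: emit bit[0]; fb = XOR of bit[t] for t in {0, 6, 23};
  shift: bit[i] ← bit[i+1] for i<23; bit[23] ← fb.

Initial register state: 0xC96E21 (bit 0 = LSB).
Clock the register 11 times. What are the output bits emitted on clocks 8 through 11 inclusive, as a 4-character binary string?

reg_0 = 0xC96E21
clock 1: out=1, reg = 0x64B710
clock 2: out=0, reg = 0x325B88
clock 3: out=0, reg = 0x192DC4
clock 4: out=0, reg = 0x8C96E2
clock 5: out=0, reg = 0x464B71
clock 6: out=1, reg = 0x2325B8
clock 7: out=0, reg = 0x1192DC
clock 8: out=0, reg = 0x88C96E
clock 9: out=0, reg = 0x4464B7
clock 10: out=1, reg = 0xA2325B
clock 11: out=1, reg = 0xD1192D

0011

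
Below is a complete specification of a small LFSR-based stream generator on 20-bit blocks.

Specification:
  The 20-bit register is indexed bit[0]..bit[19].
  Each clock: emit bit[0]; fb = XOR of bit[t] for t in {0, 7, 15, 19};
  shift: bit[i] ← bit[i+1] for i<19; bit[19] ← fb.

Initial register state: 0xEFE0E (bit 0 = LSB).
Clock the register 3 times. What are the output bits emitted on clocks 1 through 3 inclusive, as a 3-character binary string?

reg_0 = 0xEFE0E
clock 1: out=0, reg = 0x77F07
clock 2: out=1, reg = 0xBBF83
clock 3: out=1, reg = 0x5DFC1

011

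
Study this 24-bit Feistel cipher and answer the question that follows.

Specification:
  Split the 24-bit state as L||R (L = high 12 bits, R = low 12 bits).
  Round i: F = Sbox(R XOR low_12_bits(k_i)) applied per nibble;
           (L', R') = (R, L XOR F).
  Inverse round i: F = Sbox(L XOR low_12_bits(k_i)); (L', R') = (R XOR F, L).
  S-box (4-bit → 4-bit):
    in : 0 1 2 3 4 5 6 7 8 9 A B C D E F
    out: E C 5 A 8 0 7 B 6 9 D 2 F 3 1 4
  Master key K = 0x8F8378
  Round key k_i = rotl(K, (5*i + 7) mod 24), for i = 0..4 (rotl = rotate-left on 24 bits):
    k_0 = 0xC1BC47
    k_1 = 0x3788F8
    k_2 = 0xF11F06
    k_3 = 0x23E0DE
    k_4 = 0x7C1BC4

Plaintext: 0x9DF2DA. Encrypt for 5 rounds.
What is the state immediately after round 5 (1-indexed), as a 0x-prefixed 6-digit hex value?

0x9CF7E6

s_0 = plaintext = 0x9DF2DA
s_1 = Round(s_0, k_0) = 0x2DA84C
s_2 = Round(s_1, k_1) = 0x84CCF2
s_3 = Round(s_2, k_2) = 0xCF2204
s_4 = Round(s_3, k_3) = 0x2049CF
s_5 = Round(s_4, k_4) = 0x9CF7E6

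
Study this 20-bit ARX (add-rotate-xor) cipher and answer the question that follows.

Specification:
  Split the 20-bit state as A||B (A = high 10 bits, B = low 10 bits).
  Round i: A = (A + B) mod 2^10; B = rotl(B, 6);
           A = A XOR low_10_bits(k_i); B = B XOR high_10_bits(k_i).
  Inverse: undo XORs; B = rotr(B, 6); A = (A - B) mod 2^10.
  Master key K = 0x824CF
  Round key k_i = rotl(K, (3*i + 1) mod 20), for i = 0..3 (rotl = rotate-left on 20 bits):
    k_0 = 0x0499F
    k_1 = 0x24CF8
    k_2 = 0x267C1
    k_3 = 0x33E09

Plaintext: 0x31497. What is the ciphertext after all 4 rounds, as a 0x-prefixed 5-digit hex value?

s_0 = plaintext = 0x31497
s_1 = Round(s_0, k_0) = 0x30DDB
s_2 = Round(s_1, k_1) = 0x99A4E
s_3 = Round(s_2, k_2) = 0xDD73D
s_4 = Round(s_3, k_3) = 0x2EFBC

0x2EFBC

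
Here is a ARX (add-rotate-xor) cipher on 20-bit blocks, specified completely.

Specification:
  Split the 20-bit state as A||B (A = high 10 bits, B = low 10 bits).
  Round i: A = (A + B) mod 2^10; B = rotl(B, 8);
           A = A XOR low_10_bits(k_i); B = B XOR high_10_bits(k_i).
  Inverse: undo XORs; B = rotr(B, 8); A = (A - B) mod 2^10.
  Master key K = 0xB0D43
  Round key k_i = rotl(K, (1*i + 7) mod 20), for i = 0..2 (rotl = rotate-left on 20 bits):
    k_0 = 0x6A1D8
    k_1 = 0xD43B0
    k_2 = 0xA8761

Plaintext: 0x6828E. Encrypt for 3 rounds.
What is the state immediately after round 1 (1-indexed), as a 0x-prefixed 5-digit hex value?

0x7DB0B

s_0 = plaintext = 0x6828E
s_1 = Round(s_0, k_0) = 0x7DB0B
s_2 = Round(s_1, k_1) = 0xAC492
s_3 = Round(s_2, k_2) = 0x08885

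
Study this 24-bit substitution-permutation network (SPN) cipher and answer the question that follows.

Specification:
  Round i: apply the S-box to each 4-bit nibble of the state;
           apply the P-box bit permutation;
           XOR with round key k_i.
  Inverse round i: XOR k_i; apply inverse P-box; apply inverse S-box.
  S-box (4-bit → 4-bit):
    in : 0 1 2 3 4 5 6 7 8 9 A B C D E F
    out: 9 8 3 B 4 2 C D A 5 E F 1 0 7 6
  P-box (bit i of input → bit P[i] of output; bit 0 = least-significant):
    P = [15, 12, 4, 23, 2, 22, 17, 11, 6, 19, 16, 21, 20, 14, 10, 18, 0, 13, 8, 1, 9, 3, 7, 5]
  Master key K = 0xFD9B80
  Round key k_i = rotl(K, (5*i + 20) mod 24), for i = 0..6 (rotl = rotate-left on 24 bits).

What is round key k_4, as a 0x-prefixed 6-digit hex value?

0x80FD9B

K = 0xFD9B80
k_0 = rotl(K, (5*0+20) mod 24) = rotl(K, 20) = 0x0FD9B8
k_1 = rotl(K, (5*1+20) mod 24) = rotl(K, 1) = 0xFB3701
k_2 = rotl(K, (5*2+20) mod 24) = rotl(K, 6) = 0x66E03F
k_3 = rotl(K, (5*3+20) mod 24) = rotl(K, 11) = 0xDC07EC
k_4 = rotl(K, (5*4+20) mod 24) = rotl(K, 16) = 0x80FD9B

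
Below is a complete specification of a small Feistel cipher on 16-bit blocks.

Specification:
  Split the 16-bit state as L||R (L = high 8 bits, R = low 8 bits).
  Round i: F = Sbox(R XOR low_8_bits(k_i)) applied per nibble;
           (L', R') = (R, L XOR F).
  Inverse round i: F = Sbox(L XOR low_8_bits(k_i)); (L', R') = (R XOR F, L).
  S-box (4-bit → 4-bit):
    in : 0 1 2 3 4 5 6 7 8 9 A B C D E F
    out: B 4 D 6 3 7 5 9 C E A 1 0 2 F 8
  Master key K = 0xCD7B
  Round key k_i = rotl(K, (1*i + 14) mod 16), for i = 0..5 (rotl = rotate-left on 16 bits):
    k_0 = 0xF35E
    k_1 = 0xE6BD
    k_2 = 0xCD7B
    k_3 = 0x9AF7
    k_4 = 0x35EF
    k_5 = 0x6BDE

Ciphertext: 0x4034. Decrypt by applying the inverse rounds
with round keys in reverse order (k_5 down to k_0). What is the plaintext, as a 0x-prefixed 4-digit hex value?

s_0 = ciphertext = 0x4034
s_1 = InvRound(s_0, k_5) = 0xDB40
s_2 = InvRound(s_1, k_4) = 0x23DB
s_3 = InvRound(s_2, k_3) = 0xF823
s_4 = InvRound(s_3, k_2) = 0xE5F8
s_5 = InvRound(s_4, k_1) = 0x84E5
s_6 = InvRound(s_5, k_0) = 0xCF84

0xCF84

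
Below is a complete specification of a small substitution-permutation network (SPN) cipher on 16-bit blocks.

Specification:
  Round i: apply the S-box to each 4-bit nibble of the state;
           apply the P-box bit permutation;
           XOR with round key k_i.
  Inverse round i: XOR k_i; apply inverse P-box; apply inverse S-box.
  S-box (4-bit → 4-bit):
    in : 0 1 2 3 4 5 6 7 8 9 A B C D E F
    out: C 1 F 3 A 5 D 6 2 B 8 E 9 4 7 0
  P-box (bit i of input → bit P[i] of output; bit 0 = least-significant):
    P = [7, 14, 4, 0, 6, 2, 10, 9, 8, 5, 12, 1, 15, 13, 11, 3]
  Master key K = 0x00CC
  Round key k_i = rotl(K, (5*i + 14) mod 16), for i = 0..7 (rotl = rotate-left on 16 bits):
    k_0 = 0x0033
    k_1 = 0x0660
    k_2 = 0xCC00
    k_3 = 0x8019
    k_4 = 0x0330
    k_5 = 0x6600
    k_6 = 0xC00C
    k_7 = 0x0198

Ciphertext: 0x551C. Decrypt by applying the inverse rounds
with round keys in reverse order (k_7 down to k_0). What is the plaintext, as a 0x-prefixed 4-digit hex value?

s_0 = ciphertext = 0x551C
s_1 = InvRound(s_0, k_7) = 0xFD73
s_2 = InvRound(s_1, k_6) = 0xB2E0
s_3 = InvRound(s_2, k_5) = 0x1753
s_4 = InvRound(s_3, k_4) = 0xFB5A
s_5 = InvRound(s_4, k_3) = 0x76C4
s_6 = InvRound(s_5, k_2) = 0xED91
s_7 = InvRound(s_6, k_1) = 0xE3C2
s_8 = InvRound(s_7, k_0) = 0x33C2

0x33C2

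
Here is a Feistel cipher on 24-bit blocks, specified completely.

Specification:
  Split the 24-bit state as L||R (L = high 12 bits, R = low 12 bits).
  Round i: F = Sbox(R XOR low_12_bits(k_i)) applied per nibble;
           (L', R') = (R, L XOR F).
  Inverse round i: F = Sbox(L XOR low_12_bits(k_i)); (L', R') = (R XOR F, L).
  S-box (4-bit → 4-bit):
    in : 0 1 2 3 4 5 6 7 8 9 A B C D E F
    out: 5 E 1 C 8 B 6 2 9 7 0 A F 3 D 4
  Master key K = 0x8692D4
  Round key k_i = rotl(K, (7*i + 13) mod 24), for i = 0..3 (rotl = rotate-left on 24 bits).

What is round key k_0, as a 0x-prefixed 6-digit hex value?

0x5A90D2

K = 0x8692D4
k_0 = rotl(K, (7*0+13) mod 24) = rotl(K, 13) = 0x5A90D2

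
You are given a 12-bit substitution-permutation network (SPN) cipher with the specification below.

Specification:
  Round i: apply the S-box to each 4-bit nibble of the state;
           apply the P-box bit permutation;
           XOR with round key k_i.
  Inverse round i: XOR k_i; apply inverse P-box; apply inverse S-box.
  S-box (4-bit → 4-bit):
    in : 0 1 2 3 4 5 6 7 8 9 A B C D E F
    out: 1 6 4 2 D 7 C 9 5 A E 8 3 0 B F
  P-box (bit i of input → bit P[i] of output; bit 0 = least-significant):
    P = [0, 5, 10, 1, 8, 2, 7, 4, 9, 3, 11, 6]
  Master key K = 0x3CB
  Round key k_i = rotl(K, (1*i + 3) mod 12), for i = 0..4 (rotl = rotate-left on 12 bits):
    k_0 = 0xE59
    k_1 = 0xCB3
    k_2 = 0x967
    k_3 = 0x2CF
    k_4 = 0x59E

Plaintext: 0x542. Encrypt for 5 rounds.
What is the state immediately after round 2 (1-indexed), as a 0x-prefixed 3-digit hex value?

s_0 = plaintext = 0x542
s_1 = Round(s_0, k_0) = 0x1C1
s_2 = Round(s_1, k_1) = 0x19F
s_3 = Round(s_2, k_2) = 0x558
s_4 = Round(s_3, k_3) = 0xD42
s_5 = Round(s_4, k_4) = 0x00E

0x19F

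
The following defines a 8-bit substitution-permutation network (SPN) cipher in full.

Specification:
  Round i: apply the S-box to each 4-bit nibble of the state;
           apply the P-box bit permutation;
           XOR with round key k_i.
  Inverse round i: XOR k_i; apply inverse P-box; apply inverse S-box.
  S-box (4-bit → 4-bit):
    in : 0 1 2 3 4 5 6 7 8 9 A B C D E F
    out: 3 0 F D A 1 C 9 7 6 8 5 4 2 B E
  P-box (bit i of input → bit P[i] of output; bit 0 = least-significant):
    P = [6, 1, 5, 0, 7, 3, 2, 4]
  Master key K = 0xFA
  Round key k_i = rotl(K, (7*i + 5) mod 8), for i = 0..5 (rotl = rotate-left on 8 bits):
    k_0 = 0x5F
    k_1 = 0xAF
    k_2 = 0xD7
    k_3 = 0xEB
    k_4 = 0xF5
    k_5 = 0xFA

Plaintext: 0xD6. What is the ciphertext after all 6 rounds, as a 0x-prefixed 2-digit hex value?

0xAD

s_0 = plaintext = 0xD6
s_1 = Round(s_0, k_0) = 0x76
s_2 = Round(s_1, k_1) = 0x1E
s_3 = Round(s_2, k_2) = 0x94
s_4 = Round(s_3, k_3) = 0xE4
s_5 = Round(s_4, k_4) = 0x6E
s_6 = Round(s_5, k_5) = 0xAD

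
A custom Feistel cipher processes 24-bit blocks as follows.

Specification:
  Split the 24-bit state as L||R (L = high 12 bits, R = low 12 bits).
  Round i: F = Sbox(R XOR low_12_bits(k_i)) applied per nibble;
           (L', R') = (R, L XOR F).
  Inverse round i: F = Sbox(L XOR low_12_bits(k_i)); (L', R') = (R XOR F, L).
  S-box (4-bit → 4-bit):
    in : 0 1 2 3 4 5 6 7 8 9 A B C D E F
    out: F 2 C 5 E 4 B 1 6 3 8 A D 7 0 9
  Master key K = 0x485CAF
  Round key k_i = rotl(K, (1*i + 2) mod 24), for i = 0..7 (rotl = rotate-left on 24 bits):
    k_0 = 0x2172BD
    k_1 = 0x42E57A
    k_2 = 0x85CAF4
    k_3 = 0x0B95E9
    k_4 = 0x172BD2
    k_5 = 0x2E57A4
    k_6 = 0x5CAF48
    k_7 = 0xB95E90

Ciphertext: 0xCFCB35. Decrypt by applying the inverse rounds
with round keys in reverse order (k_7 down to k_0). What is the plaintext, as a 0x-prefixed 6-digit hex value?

0xC1900F

s_0 = ciphertext = 0xCFCB35
s_1 = InvRound(s_0, k_7) = 0x788CFC
s_2 = InvRound(s_1, k_6) = 0xA23788
s_3 = InvRound(s_2, k_5) = 0x0E9A23
s_4 = InvRound(s_3, k_4) = 0x0790E9
s_5 = InvRound(s_4, k_3) = 0x4D6079
s_6 = InvRound(s_5, k_2) = 0x0B54D6
s_7 = InvRound(s_6, k_1) = 0x00F0B5
s_8 = InvRound(s_7, k_0) = 0xC1900F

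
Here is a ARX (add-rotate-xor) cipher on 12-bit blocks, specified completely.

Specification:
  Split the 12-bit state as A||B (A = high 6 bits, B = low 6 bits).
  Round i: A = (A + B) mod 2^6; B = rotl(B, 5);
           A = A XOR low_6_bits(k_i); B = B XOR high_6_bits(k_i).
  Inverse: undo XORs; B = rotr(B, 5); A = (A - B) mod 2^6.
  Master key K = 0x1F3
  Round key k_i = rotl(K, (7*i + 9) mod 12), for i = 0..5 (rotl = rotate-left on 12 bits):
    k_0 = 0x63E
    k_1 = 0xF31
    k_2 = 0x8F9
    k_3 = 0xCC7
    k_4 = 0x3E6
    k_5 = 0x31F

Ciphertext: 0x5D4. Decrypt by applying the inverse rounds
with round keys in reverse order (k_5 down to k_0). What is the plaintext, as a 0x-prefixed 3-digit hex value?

s_0 = ciphertext = 0x5D4
s_1 = InvRound(s_0, k_5) = 0x630
s_2 = InvRound(s_1, k_4) = 0xFFF
s_3 = InvRound(s_2, k_3) = 0x818
s_4 = InvRound(s_3, k_2) = 0x8B7
s_5 = InvRound(s_4, k_1) = 0xF56
s_6 = InvRound(s_5, k_0) = 0x9DC

0x9DC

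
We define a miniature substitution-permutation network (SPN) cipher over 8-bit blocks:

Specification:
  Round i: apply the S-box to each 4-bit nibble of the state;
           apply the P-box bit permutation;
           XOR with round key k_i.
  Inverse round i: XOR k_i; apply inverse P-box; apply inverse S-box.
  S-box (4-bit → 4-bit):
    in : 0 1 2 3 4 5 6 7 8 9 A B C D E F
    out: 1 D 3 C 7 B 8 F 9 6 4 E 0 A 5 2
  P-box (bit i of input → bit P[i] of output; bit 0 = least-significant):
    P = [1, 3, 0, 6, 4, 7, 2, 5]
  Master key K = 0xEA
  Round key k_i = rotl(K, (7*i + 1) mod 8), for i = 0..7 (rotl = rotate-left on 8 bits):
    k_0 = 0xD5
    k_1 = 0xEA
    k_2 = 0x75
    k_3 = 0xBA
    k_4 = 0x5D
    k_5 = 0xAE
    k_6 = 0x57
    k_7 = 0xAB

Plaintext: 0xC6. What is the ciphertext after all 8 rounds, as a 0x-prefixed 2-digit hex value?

s_0 = plaintext = 0xC6
s_1 = Round(s_0, k_0) = 0x95
s_2 = Round(s_1, k_1) = 0x24
s_3 = Round(s_2, k_2) = 0xEE
s_4 = Round(s_3, k_3) = 0xAD
s_5 = Round(s_4, k_4) = 0x11
s_6 = Round(s_5, k_5) = 0xD9
s_7 = Round(s_6, k_6) = 0xFE
s_8 = Round(s_7, k_7) = 0x28

0x28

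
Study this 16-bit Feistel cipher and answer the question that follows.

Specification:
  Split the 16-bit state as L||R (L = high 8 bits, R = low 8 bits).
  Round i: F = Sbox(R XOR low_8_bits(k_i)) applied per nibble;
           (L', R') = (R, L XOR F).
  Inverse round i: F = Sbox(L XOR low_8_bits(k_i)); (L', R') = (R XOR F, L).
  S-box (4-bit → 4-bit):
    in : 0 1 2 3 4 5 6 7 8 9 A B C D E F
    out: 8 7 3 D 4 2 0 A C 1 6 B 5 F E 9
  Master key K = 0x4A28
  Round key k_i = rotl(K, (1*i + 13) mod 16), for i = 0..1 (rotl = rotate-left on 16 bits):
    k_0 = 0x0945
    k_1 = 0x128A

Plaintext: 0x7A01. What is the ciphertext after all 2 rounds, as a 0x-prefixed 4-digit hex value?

s_0 = plaintext = 0x7A01
s_1 = Round(s_0, k_0) = 0x013E
s_2 = Round(s_1, k_1) = 0x3EB5

0x3EB5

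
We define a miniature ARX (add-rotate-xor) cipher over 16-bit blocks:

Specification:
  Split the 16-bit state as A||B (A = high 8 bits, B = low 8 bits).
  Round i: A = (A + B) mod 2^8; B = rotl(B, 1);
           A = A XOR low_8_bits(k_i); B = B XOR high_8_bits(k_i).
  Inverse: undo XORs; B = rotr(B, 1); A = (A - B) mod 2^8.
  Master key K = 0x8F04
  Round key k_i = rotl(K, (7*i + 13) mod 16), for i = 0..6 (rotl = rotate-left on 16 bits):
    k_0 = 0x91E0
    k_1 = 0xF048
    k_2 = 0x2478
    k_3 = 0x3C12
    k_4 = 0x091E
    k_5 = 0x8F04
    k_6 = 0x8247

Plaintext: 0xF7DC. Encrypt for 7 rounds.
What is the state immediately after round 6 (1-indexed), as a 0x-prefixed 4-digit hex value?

0xEE46

s_0 = plaintext = 0xF7DC
s_1 = Round(s_0, k_0) = 0x3328
s_2 = Round(s_1, k_1) = 0x13A0
s_3 = Round(s_2, k_2) = 0xCB65
s_4 = Round(s_3, k_3) = 0x22F6
s_5 = Round(s_4, k_4) = 0x06E4
s_6 = Round(s_5, k_5) = 0xEE46
s_7 = Round(s_6, k_6) = 0x730E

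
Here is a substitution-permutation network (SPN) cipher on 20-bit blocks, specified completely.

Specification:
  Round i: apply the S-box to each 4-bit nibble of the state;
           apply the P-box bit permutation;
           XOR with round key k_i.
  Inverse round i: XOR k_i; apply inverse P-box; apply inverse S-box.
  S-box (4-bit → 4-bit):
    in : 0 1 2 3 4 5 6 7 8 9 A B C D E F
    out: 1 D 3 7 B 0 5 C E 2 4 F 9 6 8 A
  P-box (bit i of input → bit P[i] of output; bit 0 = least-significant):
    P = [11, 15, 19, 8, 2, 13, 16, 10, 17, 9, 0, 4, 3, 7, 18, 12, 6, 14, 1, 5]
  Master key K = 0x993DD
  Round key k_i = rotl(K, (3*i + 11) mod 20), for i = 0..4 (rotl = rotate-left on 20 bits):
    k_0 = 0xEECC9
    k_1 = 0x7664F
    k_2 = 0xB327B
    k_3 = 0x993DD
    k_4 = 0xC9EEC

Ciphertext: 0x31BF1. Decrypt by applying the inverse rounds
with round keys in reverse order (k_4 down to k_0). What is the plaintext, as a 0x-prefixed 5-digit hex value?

s_0 = ciphertext = 0x31BF1
s_1 = InvRound(s_0, k_4) = 0x56118
s_2 = InvRound(s_1, k_3) = 0x28D2D
s_3 = InvRound(s_2, k_2) = 0x6EFBB
s_4 = InvRound(s_3, k_1) = 0xC9E64
s_5 = InvRound(s_4, k_0) = 0xF4325

0xF4325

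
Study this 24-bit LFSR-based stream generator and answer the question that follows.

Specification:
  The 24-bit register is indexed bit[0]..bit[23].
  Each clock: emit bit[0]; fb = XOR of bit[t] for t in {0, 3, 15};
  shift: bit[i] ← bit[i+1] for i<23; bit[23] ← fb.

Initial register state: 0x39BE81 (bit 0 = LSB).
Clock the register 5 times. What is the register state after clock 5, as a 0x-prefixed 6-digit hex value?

reg_0 = 0x39BE81
clock 1: out=1, reg = 0x1CDF40
clock 2: out=0, reg = 0x8E6FA0
clock 3: out=0, reg = 0x4737D0
clock 4: out=0, reg = 0x239BE8
clock 5: out=0, reg = 0x11CDF4

0x11CDF4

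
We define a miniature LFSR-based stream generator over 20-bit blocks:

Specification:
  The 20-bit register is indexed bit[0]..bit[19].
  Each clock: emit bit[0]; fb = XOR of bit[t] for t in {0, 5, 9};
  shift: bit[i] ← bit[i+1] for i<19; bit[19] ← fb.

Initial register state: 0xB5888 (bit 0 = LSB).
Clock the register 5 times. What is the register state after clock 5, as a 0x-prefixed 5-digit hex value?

reg_0 = 0xB5888
clock 1: out=0, reg = 0x5AC44
clock 2: out=0, reg = 0x2D622
clock 3: out=0, reg = 0x16B11
clock 4: out=1, reg = 0x0B588
clock 5: out=0, reg = 0x05AC4

0x05AC4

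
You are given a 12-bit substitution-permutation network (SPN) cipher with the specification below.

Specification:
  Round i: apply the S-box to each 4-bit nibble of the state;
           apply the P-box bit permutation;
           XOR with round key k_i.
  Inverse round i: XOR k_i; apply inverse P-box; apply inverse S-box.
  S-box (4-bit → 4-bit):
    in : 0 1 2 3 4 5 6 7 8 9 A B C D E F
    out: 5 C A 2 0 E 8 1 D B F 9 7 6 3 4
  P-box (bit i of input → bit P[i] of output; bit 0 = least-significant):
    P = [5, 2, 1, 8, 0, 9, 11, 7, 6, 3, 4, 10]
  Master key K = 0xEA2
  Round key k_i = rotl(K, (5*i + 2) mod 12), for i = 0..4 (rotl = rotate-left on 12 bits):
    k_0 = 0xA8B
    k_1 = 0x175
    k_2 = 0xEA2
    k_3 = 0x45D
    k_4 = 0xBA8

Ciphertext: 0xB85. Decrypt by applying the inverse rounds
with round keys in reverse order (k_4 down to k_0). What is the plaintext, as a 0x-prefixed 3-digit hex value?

s_0 = ciphertext = 0xB85
s_1 = InvRound(s_0, k_4) = 0x37E
s_2 = InvRound(s_1, k_3) = 0x6E8
s_3 = InvRound(s_2, k_2) = 0xEFF
s_4 = InvRound(s_3, k_1) = 0x251
s_5 = InvRound(s_4, k_0) = 0xC1F

0xC1F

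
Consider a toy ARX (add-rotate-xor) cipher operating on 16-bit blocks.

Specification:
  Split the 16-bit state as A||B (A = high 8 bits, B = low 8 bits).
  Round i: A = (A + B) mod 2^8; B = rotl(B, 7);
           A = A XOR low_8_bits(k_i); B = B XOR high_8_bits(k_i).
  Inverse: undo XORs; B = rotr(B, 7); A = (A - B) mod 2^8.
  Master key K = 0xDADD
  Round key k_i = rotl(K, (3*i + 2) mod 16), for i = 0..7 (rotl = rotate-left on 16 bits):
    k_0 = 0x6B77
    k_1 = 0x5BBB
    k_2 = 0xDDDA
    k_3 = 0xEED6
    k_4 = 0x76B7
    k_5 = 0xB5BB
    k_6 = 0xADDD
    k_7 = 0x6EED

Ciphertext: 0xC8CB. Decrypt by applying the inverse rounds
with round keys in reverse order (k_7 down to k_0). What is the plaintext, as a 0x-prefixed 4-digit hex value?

0xC56B

s_0 = ciphertext = 0xC8CB
s_1 = InvRound(s_0, k_7) = 0xDA4B
s_2 = InvRound(s_1, k_6) = 0x3ACD
s_3 = InvRound(s_2, k_5) = 0x91F0
s_4 = InvRound(s_3, k_4) = 0x190D
s_5 = InvRound(s_4, k_3) = 0x08C7
s_6 = InvRound(s_5, k_2) = 0x9E34
s_7 = InvRound(s_6, k_1) = 0x47DE
s_8 = InvRound(s_7, k_0) = 0xC56B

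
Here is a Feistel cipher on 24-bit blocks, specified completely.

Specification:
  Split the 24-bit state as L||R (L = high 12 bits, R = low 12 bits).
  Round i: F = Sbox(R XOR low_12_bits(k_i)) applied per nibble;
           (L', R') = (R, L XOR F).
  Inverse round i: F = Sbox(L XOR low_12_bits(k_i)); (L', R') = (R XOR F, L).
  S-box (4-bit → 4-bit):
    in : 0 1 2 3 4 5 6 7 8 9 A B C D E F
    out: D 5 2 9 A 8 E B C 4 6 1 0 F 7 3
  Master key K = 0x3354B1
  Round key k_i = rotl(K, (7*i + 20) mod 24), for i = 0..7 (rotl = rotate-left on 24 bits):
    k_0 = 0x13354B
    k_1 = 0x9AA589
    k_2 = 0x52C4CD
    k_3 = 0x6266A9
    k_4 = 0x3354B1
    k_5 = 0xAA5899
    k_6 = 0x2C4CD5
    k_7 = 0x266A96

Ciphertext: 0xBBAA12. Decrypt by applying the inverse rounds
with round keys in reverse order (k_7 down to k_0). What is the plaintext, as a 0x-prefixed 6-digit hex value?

0x87D41B

s_0 = ciphertext = 0xBBAA12
s_1 = InvRound(s_0, k_7) = 0xF32BBA
s_2 = InvRound(s_1, k_6) = 0x2C1F32
s_3 = InvRound(s_2, k_5) = 0x9BE2C1
s_4 = InvRound(s_3, k_4) = 0xD129BE
s_5 = InvRound(s_4, k_3) = 0x8AFD12
s_6 = InvRound(s_5, k_2) = 0xDF08AF
s_7 = InvRound(s_6, k_1) = 0x41BDF0
s_8 = InvRound(s_7, k_0) = 0x87D41B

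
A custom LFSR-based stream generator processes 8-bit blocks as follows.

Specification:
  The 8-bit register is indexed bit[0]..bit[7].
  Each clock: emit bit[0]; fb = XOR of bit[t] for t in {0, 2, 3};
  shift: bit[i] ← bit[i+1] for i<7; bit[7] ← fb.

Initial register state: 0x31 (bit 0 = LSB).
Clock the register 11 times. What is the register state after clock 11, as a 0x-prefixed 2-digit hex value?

reg_0 = 0x31
clock 1: out=1, reg = 0x98
clock 2: out=0, reg = 0xCC
clock 3: out=0, reg = 0x66
clock 4: out=0, reg = 0xB3
clock 5: out=1, reg = 0xD9
clock 6: out=1, reg = 0x6C
clock 7: out=0, reg = 0x36
clock 8: out=0, reg = 0x9B
clock 9: out=1, reg = 0x4D
clock 10: out=1, reg = 0xA6
clock 11: out=0, reg = 0xD3

0xD3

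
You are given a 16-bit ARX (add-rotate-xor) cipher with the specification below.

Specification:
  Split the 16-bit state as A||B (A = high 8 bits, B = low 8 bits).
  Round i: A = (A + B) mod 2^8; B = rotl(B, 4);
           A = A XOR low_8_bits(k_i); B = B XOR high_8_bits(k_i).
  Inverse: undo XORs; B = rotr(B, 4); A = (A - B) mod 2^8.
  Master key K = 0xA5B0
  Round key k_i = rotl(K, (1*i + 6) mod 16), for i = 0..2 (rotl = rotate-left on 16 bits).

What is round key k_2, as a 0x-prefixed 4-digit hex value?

0xB0A5

K = 0xA5B0
k_0 = rotl(K, (1*0+6) mod 16) = rotl(K, 6) = 0x6C29
k_1 = rotl(K, (1*1+6) mod 16) = rotl(K, 7) = 0xD852
k_2 = rotl(K, (1*2+6) mod 16) = rotl(K, 8) = 0xB0A5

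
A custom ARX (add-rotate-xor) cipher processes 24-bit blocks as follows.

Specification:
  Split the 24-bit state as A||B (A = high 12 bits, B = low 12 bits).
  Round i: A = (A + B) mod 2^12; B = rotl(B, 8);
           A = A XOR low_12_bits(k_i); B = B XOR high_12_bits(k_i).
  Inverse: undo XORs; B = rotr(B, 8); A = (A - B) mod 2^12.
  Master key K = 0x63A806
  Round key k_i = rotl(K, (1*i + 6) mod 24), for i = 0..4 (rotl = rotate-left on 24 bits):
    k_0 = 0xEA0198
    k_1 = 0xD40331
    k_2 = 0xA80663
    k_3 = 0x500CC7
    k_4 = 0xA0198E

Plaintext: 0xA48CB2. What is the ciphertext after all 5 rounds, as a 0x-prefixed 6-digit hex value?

s_0 = plaintext = 0xA48CB2
s_1 = Round(s_0, k_0) = 0x762C6B
s_2 = Round(s_1, k_1) = 0x0FC686
s_3 = Round(s_2, k_2) = 0x1E1CE8
s_4 = Round(s_3, k_3) = 0x20EDCE
s_5 = Round(s_4, k_4) = 0x6524DD

0x6524DD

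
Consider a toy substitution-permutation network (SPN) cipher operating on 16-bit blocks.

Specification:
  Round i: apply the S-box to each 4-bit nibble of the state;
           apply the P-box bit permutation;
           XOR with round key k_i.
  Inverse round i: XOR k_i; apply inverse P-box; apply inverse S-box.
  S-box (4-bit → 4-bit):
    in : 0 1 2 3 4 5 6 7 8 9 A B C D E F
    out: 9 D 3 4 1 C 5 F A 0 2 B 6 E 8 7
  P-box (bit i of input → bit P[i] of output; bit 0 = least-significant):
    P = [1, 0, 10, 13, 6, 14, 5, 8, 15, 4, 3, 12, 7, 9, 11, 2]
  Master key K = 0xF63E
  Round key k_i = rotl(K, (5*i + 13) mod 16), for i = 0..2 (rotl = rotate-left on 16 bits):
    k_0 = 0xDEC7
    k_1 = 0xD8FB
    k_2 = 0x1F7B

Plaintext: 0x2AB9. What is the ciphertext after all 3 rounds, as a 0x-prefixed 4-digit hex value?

s_0 = plaintext = 0x2AB9
s_1 = Round(s_0, k_0) = 0x9D17
s_2 = Round(s_1, k_1) = 0xED80
s_3 = Round(s_2, k_2) = 0x6E65

0x6E65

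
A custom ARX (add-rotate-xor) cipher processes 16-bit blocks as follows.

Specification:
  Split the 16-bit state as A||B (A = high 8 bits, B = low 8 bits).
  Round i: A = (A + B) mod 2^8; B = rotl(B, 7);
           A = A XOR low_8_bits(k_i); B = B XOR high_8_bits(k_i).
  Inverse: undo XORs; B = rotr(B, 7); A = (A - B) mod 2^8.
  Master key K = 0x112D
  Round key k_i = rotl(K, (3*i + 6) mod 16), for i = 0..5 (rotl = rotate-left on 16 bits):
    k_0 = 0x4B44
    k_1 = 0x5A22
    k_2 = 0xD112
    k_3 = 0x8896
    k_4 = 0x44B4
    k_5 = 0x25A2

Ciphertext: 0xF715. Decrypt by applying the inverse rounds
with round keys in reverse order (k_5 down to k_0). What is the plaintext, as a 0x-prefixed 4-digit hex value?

s_0 = ciphertext = 0xF715
s_1 = InvRound(s_0, k_5) = 0xF560
s_2 = InvRound(s_1, k_4) = 0xF948
s_3 = InvRound(s_2, k_3) = 0xEE81
s_4 = InvRound(s_3, k_2) = 0x5CA0
s_5 = InvRound(s_4, k_1) = 0x89F5
s_6 = InvRound(s_5, k_0) = 0x507D

0x507D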